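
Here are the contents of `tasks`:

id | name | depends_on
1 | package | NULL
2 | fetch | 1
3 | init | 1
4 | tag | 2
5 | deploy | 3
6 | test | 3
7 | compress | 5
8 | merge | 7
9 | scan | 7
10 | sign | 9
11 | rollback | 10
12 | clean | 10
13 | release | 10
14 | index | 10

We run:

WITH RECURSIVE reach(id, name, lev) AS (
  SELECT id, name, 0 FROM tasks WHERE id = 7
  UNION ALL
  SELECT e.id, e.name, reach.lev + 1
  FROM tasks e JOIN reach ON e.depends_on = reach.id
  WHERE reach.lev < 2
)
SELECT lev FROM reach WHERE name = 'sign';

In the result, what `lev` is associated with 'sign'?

2

Base: id=7 (compress) at lev 0.
Iteration 1: rows with depends_on in {7} -> merge (id 8, lev 1), scan (id 9, lev 1).
Iteration 2: rows with depends_on in {8,9} -> sign (id 10, lev 2).
Iteration 3: lev < 2 fails for all current rows; recursion stops.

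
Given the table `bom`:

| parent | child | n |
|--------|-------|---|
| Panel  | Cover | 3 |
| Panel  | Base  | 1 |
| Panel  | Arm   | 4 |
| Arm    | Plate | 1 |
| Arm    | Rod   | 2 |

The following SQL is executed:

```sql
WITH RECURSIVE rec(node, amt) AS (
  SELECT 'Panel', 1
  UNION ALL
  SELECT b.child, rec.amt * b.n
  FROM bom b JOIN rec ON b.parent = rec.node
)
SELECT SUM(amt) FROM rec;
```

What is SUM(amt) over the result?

Base: (Panel, amt=1).
Iteration 1: components of {Panel} -> Arm = 1*4 = 4, Base = 1*1 = 1, Cover = 1*3 = 3.
Iteration 2: components of {Arm,Base,Cover} -> Plate = 4*1 = 4, Rod = 4*2 = 8.
Iteration 3: no further components; recursion stops.
SUM(amt) = 1 + 1 + 4 + 3 + 4 + 8 = 21.

21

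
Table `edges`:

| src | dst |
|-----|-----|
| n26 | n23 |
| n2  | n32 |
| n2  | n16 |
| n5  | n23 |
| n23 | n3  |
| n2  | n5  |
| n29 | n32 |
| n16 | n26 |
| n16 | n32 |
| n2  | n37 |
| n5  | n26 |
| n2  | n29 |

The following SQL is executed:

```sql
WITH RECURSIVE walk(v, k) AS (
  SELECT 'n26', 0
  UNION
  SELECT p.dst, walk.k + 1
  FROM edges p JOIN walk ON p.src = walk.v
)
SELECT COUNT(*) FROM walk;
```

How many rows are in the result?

3

Base: (n26, k=0).
Iteration 1: edges from {n26} -> (n23, k=1).
Iteration 2: edges from {n23} -> (n3, k=2).
Iteration 3: no outgoing edges from {n3}; recursion stops.
Total rows emitted: 3.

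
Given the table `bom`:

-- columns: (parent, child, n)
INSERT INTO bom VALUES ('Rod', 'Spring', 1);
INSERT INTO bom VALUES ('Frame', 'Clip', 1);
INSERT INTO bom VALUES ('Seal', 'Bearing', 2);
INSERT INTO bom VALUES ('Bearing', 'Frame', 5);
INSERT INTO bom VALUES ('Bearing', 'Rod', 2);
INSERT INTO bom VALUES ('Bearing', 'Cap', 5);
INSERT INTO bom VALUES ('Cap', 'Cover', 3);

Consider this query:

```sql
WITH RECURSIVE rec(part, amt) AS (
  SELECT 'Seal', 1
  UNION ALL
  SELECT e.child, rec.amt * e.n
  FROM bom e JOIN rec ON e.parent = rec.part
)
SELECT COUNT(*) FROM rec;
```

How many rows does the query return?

8

Base: (Seal, amt=1).
Iteration 1: components of {Seal} -> Bearing = 1*2 = 2.
Iteration 2: components of {Bearing} -> Cap = 2*5 = 10, Frame = 2*5 = 10, Rod = 2*2 = 4.
Iteration 3: components of {Cap,Frame,Rod} -> Clip = 10*1 = 10, Cover = 10*3 = 30, Spring = 4*1 = 4.
Iteration 4: no further components; recursion stops.
Total rows emitted: 8.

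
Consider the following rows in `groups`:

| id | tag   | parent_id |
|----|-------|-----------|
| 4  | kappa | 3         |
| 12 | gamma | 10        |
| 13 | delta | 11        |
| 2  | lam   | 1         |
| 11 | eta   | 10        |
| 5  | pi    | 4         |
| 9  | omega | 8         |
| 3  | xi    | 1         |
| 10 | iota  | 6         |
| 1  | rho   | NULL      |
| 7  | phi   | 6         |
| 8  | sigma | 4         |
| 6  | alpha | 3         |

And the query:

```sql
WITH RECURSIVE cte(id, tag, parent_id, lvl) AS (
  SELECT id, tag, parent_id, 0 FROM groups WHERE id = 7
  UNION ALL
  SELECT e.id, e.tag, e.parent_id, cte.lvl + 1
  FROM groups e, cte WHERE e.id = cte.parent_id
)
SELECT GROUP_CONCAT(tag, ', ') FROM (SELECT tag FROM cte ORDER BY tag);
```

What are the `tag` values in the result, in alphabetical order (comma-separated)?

alpha, phi, rho, xi

Base: id=7 (phi), parent_id=6, lvl 0.
Iteration 1: join on id=6 -> alpha (id 6, parent_id=3, lvl 1).
Iteration 2: join on id=3 -> xi (id 3, parent_id=1, lvl 2).
Iteration 3: join on id=1 -> rho (id 1, parent_id=NULL, lvl 3).
Iteration 4: parent_id is NULL; no match; recursion stops.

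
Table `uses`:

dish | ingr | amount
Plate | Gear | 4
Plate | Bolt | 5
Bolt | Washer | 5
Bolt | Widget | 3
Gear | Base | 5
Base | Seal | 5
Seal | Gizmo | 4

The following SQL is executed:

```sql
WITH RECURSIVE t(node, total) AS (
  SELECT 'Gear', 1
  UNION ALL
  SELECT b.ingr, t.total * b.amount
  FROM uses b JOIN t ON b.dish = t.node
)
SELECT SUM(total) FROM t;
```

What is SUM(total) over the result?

Base: (Gear, total=1).
Iteration 1: components of {Gear} -> Base = 1*5 = 5.
Iteration 2: components of {Base} -> Seal = 5*5 = 25.
Iteration 3: components of {Seal} -> Gizmo = 25*4 = 100.
Iteration 4: no further components; recursion stops.
SUM(total) = 1 + 5 + 25 + 100 = 131.

131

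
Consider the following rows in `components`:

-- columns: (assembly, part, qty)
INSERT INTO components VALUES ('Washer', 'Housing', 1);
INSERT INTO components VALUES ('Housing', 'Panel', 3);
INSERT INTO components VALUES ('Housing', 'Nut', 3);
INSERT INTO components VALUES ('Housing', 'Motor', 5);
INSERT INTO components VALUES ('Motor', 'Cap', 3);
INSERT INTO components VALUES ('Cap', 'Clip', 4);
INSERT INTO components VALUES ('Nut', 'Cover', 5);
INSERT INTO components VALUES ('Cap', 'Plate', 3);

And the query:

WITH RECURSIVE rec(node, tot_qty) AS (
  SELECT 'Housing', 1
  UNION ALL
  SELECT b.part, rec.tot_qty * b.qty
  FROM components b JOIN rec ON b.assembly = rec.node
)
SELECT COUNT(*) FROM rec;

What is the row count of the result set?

Base: (Housing, tot_qty=1).
Iteration 1: components of {Housing} -> Motor = 1*5 = 5, Nut = 1*3 = 3, Panel = 1*3 = 3.
Iteration 2: components of {Motor,Nut,Panel} -> Cap = 5*3 = 15, Cover = 3*5 = 15.
Iteration 3: components of {Cap,Cover} -> Clip = 15*4 = 60, Plate = 15*3 = 45.
Iteration 4: no further components; recursion stops.
Total rows emitted: 8.

8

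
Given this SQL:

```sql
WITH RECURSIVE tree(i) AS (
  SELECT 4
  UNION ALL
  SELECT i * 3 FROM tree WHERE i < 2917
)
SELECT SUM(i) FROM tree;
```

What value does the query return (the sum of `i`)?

13120

Base: i=4.
Iteration 1: 4 < 2917 holds -> i = 4 * 3 = 12.
Iteration 2: 12 < 2917 holds -> i = 12 * 3 = 36.
Iteration 3: 36 < 2917 holds -> i = 36 * 3 = 108.
Iteration 4: 108 < 2917 holds -> i = 108 * 3 = 324.
Iteration 5: 324 < 2917 holds -> i = 324 * 3 = 972.
Iteration 6: 972 < 2917 holds -> i = 972 * 3 = 2916.
Iteration 7: 2916 < 2917 holds -> i = 2916 * 3 = 8748.
Iteration 8: 8748 < 2917 fails; recursion stops.
SUM(i) = 4 + 12 + 36 + 108 + 324 + 972 + 2916 + 8748 = 13120.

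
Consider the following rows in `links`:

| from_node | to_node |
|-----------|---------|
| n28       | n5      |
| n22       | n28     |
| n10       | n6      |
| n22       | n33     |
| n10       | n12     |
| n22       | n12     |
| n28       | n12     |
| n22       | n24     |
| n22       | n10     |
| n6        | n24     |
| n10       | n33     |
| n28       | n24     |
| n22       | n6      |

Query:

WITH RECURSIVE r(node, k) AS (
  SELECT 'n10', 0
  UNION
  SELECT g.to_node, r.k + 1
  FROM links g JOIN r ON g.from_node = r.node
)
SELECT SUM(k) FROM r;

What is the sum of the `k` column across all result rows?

5

Base: (n10, k=0).
Iteration 1: edges from {n10} -> (n12, k=1), (n33, k=1), (n6, k=1).
Iteration 2: edges from {n12,n33,n6} -> (n24, k=2).
Iteration 3: no outgoing edges from {n24}; recursion stops.
SUM(k) = 0 + 1 + 1 + 1 + 2 = 5.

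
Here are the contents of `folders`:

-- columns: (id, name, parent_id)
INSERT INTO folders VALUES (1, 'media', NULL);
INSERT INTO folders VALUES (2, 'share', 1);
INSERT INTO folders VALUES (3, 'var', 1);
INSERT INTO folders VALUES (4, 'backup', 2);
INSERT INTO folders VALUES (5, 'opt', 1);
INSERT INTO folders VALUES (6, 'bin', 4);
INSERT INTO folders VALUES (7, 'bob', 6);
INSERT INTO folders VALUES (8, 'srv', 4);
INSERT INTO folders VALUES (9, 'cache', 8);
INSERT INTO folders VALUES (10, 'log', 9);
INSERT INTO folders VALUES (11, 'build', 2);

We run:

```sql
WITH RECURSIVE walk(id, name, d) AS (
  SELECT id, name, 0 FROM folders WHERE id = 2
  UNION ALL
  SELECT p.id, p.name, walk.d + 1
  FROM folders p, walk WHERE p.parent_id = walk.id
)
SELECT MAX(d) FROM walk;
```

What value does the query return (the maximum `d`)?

4

Base: id=2 (share) at d 0.
Iteration 1: rows with parent_id in {2} -> backup (id 4, d 1), build (id 11, d 1).
Iteration 2: rows with parent_id in {4,11} -> bin (id 6, d 2), srv (id 8, d 2).
Iteration 3: rows with parent_id in {6,8} -> bob (id 7, d 3), cache (id 9, d 3).
Iteration 4: rows with parent_id in {7,9} -> log (id 10, d 4).
Iteration 5: no rows with parent_id in {10}; recursion stops.
d values: 0, 1, 1, 2, 2, 3, 3, 4; the maximum is 4.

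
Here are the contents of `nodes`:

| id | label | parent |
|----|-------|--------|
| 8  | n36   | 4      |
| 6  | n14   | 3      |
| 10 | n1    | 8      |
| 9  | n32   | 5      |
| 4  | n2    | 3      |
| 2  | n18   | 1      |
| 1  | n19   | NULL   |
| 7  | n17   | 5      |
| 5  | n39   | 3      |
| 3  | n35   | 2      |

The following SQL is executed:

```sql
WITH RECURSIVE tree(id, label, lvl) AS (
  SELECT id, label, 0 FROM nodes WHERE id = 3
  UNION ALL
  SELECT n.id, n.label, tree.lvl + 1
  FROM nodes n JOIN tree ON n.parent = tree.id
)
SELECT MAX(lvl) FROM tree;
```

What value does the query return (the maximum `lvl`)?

Base: id=3 (n35) at lvl 0.
Iteration 1: rows with parent in {3} -> n2 (id 4, lvl 1), n39 (id 5, lvl 1), n14 (id 6, lvl 1).
Iteration 2: rows with parent in {4,5,6} -> n17 (id 7, lvl 2), n36 (id 8, lvl 2), n32 (id 9, lvl 2).
Iteration 3: rows with parent in {7,8,9} -> n1 (id 10, lvl 3).
Iteration 4: no rows with parent in {10}; recursion stops.
lvl values: 0, 1, 1, 1, 2, 2, 2, 3; the maximum is 3.

3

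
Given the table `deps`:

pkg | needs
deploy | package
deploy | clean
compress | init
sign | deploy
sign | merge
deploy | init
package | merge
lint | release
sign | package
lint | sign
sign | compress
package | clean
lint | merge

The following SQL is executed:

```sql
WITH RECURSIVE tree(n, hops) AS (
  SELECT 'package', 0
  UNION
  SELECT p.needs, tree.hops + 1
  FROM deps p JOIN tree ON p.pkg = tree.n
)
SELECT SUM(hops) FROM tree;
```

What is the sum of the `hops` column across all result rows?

2

Base: (package, hops=0).
Iteration 1: edges from {package} -> (clean, hops=1), (merge, hops=1).
Iteration 2: no outgoing edges from {clean,merge}; recursion stops.
SUM(hops) = 0 + 1 + 1 = 2.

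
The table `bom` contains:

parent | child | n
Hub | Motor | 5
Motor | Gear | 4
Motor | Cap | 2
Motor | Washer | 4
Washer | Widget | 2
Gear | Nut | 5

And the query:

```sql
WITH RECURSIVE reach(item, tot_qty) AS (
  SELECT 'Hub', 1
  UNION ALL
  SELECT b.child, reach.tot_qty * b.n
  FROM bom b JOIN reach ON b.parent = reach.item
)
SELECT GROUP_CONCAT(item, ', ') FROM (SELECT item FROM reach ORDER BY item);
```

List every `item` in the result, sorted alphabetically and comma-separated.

Base: (Hub, tot_qty=1).
Iteration 1: components of {Hub} -> Motor = 1*5 = 5.
Iteration 2: components of {Motor} -> Cap = 5*2 = 10, Gear = 5*4 = 20, Washer = 5*4 = 20.
Iteration 3: components of {Cap,Gear,Washer} -> Nut = 20*5 = 100, Widget = 20*2 = 40.
Iteration 4: no further components; recursion stops.

Cap, Gear, Hub, Motor, Nut, Washer, Widget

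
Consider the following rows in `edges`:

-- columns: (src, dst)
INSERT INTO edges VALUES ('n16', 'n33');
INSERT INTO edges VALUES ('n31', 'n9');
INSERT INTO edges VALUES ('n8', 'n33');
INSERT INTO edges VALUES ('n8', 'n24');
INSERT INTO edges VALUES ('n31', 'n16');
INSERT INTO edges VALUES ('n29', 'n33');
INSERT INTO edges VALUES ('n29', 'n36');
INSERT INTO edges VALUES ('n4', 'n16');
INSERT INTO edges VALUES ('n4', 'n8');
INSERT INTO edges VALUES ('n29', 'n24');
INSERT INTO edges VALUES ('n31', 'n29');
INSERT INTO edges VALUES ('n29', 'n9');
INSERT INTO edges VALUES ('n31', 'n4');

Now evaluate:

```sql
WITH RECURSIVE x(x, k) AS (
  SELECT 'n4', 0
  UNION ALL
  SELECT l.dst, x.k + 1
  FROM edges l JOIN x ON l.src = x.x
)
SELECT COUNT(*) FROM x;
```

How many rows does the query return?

6

Base: (n4, k=0).
Iteration 1: edges from {n4} -> (n16, k=1), (n8, k=1).
Iteration 2: edges from {n16,n8} -> (n24, k=2), (n33, k=2) x2. [UNION ALL keeps all 3 new rows, including repeats]
Iteration 3: no outgoing edges from {n24,n33}; recursion stops.
Total rows emitted: 6.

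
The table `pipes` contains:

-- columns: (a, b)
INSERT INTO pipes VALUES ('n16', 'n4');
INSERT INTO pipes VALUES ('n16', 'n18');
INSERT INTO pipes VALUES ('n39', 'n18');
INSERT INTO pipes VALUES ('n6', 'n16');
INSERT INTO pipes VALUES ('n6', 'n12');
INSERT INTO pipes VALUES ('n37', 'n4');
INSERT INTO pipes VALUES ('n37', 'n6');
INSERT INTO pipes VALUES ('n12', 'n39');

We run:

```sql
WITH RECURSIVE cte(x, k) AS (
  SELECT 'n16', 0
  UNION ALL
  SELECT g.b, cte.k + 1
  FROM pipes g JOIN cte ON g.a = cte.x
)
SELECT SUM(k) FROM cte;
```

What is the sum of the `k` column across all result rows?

Base: (n16, k=0).
Iteration 1: edges from {n16} -> (n18, k=1), (n4, k=1).
Iteration 2: no outgoing edges from {n18,n4}; recursion stops.
SUM(k) = 0 + 1 + 1 = 2.

2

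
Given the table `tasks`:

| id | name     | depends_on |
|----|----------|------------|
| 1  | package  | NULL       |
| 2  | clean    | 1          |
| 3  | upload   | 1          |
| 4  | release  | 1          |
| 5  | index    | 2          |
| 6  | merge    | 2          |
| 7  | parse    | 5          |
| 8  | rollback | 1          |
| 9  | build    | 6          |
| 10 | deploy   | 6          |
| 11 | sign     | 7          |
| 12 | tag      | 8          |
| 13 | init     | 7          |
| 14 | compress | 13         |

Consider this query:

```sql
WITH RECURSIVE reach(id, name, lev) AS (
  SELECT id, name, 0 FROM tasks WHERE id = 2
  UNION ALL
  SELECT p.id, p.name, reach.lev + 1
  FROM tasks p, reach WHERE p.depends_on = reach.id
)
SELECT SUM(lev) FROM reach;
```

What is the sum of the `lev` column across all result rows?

18

Base: id=2 (clean) at lev 0.
Iteration 1: rows with depends_on in {2} -> index (id 5, lev 1), merge (id 6, lev 1).
Iteration 2: rows with depends_on in {5,6} -> parse (id 7, lev 2), build (id 9, lev 2), deploy (id 10, lev 2).
Iteration 3: rows with depends_on in {7,9,10} -> sign (id 11, lev 3), init (id 13, lev 3).
Iteration 4: rows with depends_on in {11,13} -> compress (id 14, lev 4).
Iteration 5: no rows with depends_on in {14}; recursion stops.
SUM(lev) = 0 + 1 + 1 + 2 + 2 + 2 + 3 + 3 + 4 = 18.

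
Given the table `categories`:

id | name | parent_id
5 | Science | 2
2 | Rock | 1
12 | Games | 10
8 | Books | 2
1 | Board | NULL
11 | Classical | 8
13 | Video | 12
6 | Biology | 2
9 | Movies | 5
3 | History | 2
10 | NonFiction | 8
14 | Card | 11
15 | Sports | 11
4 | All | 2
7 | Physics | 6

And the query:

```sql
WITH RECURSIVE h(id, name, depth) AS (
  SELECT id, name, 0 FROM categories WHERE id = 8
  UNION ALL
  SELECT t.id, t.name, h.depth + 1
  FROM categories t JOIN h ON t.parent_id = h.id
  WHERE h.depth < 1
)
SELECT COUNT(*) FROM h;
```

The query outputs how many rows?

Base: id=8 (Books) at depth 0.
Iteration 1: rows with parent_id in {8} -> NonFiction (id 10, depth 1), Classical (id 11, depth 1).
Iteration 2: depth < 1 fails for all current rows; recursion stops.
Total rows emitted: 3.

3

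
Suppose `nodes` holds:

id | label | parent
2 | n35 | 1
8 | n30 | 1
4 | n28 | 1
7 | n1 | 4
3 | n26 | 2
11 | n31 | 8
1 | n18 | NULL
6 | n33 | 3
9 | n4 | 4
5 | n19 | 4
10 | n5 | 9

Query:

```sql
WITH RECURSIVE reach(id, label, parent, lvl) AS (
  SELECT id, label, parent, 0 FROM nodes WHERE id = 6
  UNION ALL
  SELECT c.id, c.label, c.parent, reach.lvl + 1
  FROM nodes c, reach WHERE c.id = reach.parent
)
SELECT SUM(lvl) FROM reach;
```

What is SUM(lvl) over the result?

6

Base: id=6 (n33), parent=3, lvl 0.
Iteration 1: join on id=3 -> n26 (id 3, parent=2, lvl 1).
Iteration 2: join on id=2 -> n35 (id 2, parent=1, lvl 2).
Iteration 3: join on id=1 -> n18 (id 1, parent=NULL, lvl 3).
Iteration 4: parent is NULL; no match; recursion stops.
SUM(lvl) = 0 + 1 + 2 + 3 = 6.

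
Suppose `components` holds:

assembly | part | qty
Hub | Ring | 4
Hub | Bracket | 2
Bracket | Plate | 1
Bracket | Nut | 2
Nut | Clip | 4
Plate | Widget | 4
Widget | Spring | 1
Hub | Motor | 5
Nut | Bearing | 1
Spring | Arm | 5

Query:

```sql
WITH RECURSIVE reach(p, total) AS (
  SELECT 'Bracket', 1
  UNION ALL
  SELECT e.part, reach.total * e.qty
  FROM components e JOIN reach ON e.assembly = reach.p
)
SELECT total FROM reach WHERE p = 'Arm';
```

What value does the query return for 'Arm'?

Base: (Bracket, total=1).
Iteration 1: components of {Bracket} -> Nut = 1*2 = 2, Plate = 1*1 = 1.
Iteration 2: components of {Nut,Plate} -> Bearing = 2*1 = 2, Clip = 2*4 = 8, Widget = 1*4 = 4.
Iteration 3: components of {Bearing,Clip,Widget} -> Spring = 4*1 = 4.
Iteration 4: components of {Spring} -> Arm = 4*5 = 20.
Iteration 5: no further components; recursion stops.

20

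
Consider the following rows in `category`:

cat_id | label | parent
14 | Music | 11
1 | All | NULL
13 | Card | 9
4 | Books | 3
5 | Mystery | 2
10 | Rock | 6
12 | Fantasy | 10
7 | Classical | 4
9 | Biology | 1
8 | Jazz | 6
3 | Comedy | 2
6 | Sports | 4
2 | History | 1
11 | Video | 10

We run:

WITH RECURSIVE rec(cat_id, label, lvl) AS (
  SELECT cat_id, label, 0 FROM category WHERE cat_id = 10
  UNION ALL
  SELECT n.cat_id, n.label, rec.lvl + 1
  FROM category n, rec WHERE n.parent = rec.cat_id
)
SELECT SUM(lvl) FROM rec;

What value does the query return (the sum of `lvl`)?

Base: cat_id=10 (Rock) at lvl 0.
Iteration 1: rows with parent in {10} -> Video (id 11, lvl 1), Fantasy (id 12, lvl 1).
Iteration 2: rows with parent in {11,12} -> Music (id 14, lvl 2).
Iteration 3: no rows with parent in {14}; recursion stops.
SUM(lvl) = 0 + 1 + 1 + 2 = 4.

4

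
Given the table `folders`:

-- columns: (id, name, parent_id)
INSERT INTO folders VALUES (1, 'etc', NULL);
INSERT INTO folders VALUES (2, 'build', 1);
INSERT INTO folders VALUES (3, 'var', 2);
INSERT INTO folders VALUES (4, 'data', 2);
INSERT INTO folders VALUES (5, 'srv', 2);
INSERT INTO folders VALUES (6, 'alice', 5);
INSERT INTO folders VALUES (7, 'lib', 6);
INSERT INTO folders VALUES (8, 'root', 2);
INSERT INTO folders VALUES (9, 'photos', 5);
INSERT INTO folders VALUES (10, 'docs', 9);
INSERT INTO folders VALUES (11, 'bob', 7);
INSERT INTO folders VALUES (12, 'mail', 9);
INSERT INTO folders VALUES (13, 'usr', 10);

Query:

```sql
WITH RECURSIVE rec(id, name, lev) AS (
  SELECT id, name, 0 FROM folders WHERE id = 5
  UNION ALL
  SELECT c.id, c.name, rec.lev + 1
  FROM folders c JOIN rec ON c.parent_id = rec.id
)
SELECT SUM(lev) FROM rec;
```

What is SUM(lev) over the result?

Base: id=5 (srv) at lev 0.
Iteration 1: rows with parent_id in {5} -> alice (id 6, lev 1), photos (id 9, lev 1).
Iteration 2: rows with parent_id in {6,9} -> lib (id 7, lev 2), docs (id 10, lev 2), mail (id 12, lev 2).
Iteration 3: rows with parent_id in {7,10,12} -> bob (id 11, lev 3), usr (id 13, lev 3).
Iteration 4: no rows with parent_id in {11,13}; recursion stops.
SUM(lev) = 0 + 1 + 1 + 2 + 2 + 2 + 3 + 3 = 14.

14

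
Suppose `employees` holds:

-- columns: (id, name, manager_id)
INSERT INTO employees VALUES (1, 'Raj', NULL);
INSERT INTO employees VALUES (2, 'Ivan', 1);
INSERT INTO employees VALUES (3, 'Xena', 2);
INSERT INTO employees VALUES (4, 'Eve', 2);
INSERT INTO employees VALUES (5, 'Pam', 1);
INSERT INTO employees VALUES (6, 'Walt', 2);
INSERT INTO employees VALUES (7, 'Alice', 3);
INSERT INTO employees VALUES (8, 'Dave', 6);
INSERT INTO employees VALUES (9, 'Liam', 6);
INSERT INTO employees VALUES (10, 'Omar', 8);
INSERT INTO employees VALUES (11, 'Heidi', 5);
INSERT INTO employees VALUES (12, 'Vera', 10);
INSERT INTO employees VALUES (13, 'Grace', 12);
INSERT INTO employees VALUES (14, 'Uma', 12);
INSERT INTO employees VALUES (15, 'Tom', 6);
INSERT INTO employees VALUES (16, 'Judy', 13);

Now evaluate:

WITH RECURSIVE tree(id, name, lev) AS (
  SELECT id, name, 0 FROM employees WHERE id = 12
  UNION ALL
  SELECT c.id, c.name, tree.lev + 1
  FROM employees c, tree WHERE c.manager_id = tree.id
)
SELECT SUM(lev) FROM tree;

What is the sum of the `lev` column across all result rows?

4

Base: id=12 (Vera) at lev 0.
Iteration 1: rows with manager_id in {12} -> Grace (id 13, lev 1), Uma (id 14, lev 1).
Iteration 2: rows with manager_id in {13,14} -> Judy (id 16, lev 2).
Iteration 3: no rows with manager_id in {16}; recursion stops.
SUM(lev) = 0 + 1 + 1 + 2 = 4.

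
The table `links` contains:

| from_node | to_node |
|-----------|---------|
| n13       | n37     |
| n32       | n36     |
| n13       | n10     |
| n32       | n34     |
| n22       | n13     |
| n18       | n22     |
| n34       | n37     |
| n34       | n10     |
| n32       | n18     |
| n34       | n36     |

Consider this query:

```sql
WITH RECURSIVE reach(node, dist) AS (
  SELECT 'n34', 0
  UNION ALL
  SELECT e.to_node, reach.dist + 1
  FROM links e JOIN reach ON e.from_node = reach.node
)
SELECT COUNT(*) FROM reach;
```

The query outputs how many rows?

Base: (n34, dist=0).
Iteration 1: edges from {n34} -> (n10, dist=1), (n36, dist=1), (n37, dist=1).
Iteration 2: no outgoing edges from {n10,n36,n37}; recursion stops.
Total rows emitted: 4.

4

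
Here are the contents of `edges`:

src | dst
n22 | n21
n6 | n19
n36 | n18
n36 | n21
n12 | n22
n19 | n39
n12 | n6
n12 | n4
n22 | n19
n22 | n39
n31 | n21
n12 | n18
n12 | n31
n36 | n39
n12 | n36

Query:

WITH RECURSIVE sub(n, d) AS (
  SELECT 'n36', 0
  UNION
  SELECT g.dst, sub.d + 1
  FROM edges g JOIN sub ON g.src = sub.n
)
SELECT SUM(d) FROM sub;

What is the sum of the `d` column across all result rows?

3

Base: (n36, d=0).
Iteration 1: edges from {n36} -> (n18, d=1), (n21, d=1), (n39, d=1).
Iteration 2: no outgoing edges from {n18,n21,n39}; recursion stops.
SUM(d) = 0 + 1 + 1 + 1 = 3.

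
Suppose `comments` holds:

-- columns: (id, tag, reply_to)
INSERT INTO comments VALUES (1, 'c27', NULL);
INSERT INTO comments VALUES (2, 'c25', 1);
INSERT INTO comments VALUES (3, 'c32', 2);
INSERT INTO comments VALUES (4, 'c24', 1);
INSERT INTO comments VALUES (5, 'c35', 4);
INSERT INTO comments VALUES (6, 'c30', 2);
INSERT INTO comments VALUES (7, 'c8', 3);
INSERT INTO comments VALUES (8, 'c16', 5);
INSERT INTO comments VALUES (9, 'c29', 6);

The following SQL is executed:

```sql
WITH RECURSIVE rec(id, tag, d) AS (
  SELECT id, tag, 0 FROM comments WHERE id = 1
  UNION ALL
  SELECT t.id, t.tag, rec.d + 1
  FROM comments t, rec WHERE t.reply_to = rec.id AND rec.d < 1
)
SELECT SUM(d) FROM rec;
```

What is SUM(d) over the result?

2

Base: id=1 (c27) at d 0.
Iteration 1: rows with reply_to in {1} -> c25 (id 2, d 1), c24 (id 4, d 1).
Iteration 2: d < 1 fails for all current rows; recursion stops.
SUM(d) = 0 + 1 + 1 = 2.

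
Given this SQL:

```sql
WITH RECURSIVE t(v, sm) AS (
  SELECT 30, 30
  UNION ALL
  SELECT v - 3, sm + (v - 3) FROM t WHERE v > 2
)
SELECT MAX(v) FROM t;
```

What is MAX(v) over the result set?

Base: v=30, sm=30.
Iteration 1: 30 > 2 holds -> v = 30 - 3 = 27, sm = 30 + 27 = 57.
Iteration 2: 27 > 2 holds -> v = 27 - 3 = 24, sm = 57 + 24 = 81.
Iteration 3: 24 > 2 holds -> v = 24 - 3 = 21, sm = 81 + 21 = 102.
Iteration 4: 21 > 2 holds -> v = 21 - 3 = 18, sm = 102 + 18 = 120.
Iteration 5: 18 > 2 holds -> v = 18 - 3 = 15, sm = 120 + 15 = 135.
Iteration 6: 15 > 2 holds -> v = 15 - 3 = 12, sm = 135 + 12 = 147.
Iteration 7: 12 > 2 holds -> v = 12 - 3 = 9, sm = 147 + 9 = 156.
Iteration 8: 9 > 2 holds -> v = 9 - 3 = 6, sm = 156 + 6 = 162.
Iteration 9: 6 > 2 holds -> v = 6 - 3 = 3, sm = 162 + 3 = 165.
Iteration 10: 3 > 2 holds -> v = 3 - 3 = 0, sm = 165 + 0 = 165.
Iteration 11: 0 > 2 fails; recursion stops.
v values: 30, 27, 24, 21, 18, 15, 12, 9, 6, 3, 0; the maximum is 30.

30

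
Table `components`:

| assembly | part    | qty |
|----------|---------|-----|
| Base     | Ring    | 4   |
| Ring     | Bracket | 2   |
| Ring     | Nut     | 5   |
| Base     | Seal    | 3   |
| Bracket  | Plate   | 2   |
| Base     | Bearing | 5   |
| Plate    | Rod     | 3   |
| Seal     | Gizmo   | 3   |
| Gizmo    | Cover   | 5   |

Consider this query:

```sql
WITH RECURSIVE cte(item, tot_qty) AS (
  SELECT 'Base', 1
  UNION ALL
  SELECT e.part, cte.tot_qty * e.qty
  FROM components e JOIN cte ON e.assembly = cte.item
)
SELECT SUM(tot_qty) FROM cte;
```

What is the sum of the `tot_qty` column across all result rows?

Base: (Base, tot_qty=1).
Iteration 1: components of {Base} -> Bearing = 1*5 = 5, Ring = 1*4 = 4, Seal = 1*3 = 3.
Iteration 2: components of {Bearing,Ring,Seal} -> Bracket = 4*2 = 8, Gizmo = 3*3 = 9, Nut = 4*5 = 20.
Iteration 3: components of {Bracket,Gizmo,Nut} -> Cover = 9*5 = 45, Plate = 8*2 = 16.
Iteration 4: components of {Cover,Plate} -> Rod = 16*3 = 48.
Iteration 5: no further components; recursion stops.
SUM(tot_qty) = 1 + 4 + 3 + 5 + 8 + 20 + 9 + 16 + 45 + 48 = 159.

159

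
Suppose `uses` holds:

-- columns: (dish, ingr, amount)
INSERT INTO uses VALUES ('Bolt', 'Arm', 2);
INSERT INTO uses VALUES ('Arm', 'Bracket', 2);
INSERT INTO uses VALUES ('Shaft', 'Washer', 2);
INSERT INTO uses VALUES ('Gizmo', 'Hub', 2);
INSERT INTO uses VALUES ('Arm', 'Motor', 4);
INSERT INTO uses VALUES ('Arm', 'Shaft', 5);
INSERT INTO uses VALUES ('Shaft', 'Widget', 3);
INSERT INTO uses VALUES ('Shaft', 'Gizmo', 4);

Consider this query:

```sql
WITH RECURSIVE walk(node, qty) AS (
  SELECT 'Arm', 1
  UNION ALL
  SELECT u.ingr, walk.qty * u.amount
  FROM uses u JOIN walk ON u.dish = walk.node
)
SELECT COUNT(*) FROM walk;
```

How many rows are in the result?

Base: (Arm, qty=1).
Iteration 1: components of {Arm} -> Bracket = 1*2 = 2, Motor = 1*4 = 4, Shaft = 1*5 = 5.
Iteration 2: components of {Bracket,Motor,Shaft} -> Gizmo = 5*4 = 20, Washer = 5*2 = 10, Widget = 5*3 = 15.
Iteration 3: components of {Gizmo,Washer,Widget} -> Hub = 20*2 = 40.
Iteration 4: no further components; recursion stops.
Total rows emitted: 8.

8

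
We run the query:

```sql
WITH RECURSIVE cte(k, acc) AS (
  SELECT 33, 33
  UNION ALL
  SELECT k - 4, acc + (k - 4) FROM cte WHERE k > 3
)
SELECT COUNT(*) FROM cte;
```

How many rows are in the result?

9

Base: k=33, acc=33.
Iteration 1: 33 > 3 holds -> k = 33 - 4 = 29, acc = 33 + 29 = 62.
Iteration 2: 29 > 3 holds -> k = 29 - 4 = 25, acc = 62 + 25 = 87.
Iteration 3: 25 > 3 holds -> k = 25 - 4 = 21, acc = 87 + 21 = 108.
Iteration 4: 21 > 3 holds -> k = 21 - 4 = 17, acc = 108 + 17 = 125.
Iteration 5: 17 > 3 holds -> k = 17 - 4 = 13, acc = 125 + 13 = 138.
Iteration 6: 13 > 3 holds -> k = 13 - 4 = 9, acc = 138 + 9 = 147.
Iteration 7: 9 > 3 holds -> k = 9 - 4 = 5, acc = 147 + 5 = 152.
Iteration 8: 5 > 3 holds -> k = 5 - 4 = 1, acc = 152 + 1 = 153.
Iteration 9: 1 > 3 fails; recursion stops.
Total rows emitted: 9.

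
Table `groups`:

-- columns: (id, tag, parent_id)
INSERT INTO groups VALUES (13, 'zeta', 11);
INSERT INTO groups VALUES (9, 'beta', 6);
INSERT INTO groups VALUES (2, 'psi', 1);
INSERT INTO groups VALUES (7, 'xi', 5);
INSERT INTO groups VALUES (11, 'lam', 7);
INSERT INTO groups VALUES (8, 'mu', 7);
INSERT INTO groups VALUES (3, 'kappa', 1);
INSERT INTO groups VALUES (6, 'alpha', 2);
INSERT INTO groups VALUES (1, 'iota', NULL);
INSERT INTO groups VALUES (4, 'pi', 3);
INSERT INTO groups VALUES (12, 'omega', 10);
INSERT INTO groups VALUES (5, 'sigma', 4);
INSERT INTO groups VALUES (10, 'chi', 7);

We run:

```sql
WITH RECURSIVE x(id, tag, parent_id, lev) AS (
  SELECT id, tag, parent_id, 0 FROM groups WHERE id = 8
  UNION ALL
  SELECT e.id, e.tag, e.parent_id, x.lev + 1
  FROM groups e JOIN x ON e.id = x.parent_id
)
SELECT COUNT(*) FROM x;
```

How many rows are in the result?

6

Base: id=8 (mu), parent_id=7, lev 0.
Iteration 1: join on id=7 -> xi (id 7, parent_id=5, lev 1).
Iteration 2: join on id=5 -> sigma (id 5, parent_id=4, lev 2).
Iteration 3: join on id=4 -> pi (id 4, parent_id=3, lev 3).
Iteration 4: join on id=3 -> kappa (id 3, parent_id=1, lev 4).
Iteration 5: join on id=1 -> iota (id 1, parent_id=NULL, lev 5).
Iteration 6: parent_id is NULL; no match; recursion stops.
Total rows emitted: 6.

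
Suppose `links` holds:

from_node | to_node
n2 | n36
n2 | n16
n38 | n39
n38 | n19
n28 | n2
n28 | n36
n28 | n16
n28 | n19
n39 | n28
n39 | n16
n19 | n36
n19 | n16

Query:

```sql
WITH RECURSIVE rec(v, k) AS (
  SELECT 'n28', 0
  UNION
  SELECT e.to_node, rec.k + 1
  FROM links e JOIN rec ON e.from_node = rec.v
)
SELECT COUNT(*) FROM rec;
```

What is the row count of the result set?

7

Base: (n28, k=0).
Iteration 1: edges from {n28} -> (n16, k=1), (n19, k=1), (n2, k=1), (n36, k=1).
Iteration 2: edges from {n16,n19,n2,n36} -> (n16, k=2), (n36, k=2). [UNION drops 2 duplicate row(s)]
Iteration 3: no outgoing edges from {n16,n36}; recursion stops.
Total rows emitted: 7.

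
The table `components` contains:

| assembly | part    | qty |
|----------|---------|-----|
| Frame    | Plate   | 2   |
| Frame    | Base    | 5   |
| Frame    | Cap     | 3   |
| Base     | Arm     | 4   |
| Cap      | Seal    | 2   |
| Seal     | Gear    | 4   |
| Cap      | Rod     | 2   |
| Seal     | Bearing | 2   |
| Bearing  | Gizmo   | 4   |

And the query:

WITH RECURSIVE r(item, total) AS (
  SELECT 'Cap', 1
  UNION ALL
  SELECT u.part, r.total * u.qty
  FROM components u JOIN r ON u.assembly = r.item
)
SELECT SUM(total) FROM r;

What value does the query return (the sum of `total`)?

33

Base: (Cap, total=1).
Iteration 1: components of {Cap} -> Rod = 1*2 = 2, Seal = 1*2 = 2.
Iteration 2: components of {Rod,Seal} -> Bearing = 2*2 = 4, Gear = 2*4 = 8.
Iteration 3: components of {Bearing,Gear} -> Gizmo = 4*4 = 16.
Iteration 4: no further components; recursion stops.
SUM(total) = 1 + 2 + 2 + 8 + 4 + 16 = 33.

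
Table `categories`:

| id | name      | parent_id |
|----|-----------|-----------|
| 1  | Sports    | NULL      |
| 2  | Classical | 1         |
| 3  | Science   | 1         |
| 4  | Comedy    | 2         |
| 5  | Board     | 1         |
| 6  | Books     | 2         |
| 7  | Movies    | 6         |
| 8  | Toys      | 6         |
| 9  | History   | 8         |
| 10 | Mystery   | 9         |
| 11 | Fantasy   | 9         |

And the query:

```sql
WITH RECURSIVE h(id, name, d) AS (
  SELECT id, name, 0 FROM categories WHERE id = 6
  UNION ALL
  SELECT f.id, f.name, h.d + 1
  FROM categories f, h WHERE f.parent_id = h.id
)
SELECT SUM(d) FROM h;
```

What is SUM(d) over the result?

Base: id=6 (Books) at d 0.
Iteration 1: rows with parent_id in {6} -> Movies (id 7, d 1), Toys (id 8, d 1).
Iteration 2: rows with parent_id in {7,8} -> History (id 9, d 2).
Iteration 3: rows with parent_id in {9} -> Mystery (id 10, d 3), Fantasy (id 11, d 3).
Iteration 4: no rows with parent_id in {10,11}; recursion stops.
SUM(d) = 0 + 1 + 1 + 2 + 3 + 3 = 10.

10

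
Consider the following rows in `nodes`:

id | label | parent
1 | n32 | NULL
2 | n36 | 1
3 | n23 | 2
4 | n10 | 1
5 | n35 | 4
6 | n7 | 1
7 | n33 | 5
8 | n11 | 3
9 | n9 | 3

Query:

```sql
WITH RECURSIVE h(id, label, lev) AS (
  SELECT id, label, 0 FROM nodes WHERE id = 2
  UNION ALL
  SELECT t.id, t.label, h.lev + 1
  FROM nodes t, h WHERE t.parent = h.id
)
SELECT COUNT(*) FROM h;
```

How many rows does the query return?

4

Base: id=2 (n36) at lev 0.
Iteration 1: rows with parent in {2} -> n23 (id 3, lev 1).
Iteration 2: rows with parent in {3} -> n11 (id 8, lev 2), n9 (id 9, lev 2).
Iteration 3: no rows with parent in {8,9}; recursion stops.
Total rows emitted: 4.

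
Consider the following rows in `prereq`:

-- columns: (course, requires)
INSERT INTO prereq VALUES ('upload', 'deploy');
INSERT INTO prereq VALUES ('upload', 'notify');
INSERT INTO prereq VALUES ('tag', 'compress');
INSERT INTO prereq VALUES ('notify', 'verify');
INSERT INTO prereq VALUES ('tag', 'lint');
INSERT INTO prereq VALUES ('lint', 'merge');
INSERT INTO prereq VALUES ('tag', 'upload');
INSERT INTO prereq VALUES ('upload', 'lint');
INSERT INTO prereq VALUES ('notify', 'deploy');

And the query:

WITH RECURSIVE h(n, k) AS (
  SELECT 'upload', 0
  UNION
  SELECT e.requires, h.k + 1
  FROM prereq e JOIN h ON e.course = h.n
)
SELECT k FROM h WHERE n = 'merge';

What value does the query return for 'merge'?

2

Base: (upload, k=0).
Iteration 1: edges from {upload} -> (deploy, k=1), (lint, k=1), (notify, k=1).
Iteration 2: edges from {deploy,lint,notify} -> (deploy, k=2), (merge, k=2), (verify, k=2).
Iteration 3: no outgoing edges from {deploy,merge,verify}; recursion stops.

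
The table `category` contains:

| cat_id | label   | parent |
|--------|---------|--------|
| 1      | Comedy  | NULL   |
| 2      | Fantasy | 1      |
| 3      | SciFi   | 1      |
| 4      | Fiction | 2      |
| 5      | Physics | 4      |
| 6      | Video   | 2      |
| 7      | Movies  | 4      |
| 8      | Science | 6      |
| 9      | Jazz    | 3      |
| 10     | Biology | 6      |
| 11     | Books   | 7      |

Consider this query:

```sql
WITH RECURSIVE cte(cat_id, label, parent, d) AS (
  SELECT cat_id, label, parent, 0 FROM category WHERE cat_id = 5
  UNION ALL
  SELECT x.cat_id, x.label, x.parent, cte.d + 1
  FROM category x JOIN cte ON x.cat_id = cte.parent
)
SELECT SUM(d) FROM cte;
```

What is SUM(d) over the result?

6

Base: cat_id=5 (Physics), parent=4, d 0.
Iteration 1: join on cat_id=4 -> Fiction (id 4, parent=2, d 1).
Iteration 2: join on cat_id=2 -> Fantasy (id 2, parent=1, d 2).
Iteration 3: join on cat_id=1 -> Comedy (id 1, parent=NULL, d 3).
Iteration 4: parent is NULL; no match; recursion stops.
SUM(d) = 0 + 1 + 2 + 3 = 6.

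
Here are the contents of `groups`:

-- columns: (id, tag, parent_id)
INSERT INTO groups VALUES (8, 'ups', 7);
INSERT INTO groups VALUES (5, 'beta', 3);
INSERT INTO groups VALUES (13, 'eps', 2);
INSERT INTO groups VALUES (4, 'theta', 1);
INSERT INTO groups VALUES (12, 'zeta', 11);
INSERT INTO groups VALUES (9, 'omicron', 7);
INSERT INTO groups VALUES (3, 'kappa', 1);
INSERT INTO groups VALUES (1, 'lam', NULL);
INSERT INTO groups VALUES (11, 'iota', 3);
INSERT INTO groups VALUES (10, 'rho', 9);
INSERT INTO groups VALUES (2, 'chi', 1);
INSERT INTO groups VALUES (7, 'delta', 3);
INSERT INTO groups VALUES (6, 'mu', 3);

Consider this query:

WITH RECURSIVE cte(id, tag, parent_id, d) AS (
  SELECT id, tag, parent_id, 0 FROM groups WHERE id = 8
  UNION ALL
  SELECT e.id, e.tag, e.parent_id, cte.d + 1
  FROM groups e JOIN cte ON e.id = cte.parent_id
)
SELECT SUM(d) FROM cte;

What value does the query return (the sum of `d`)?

Base: id=8 (ups), parent_id=7, d 0.
Iteration 1: join on id=7 -> delta (id 7, parent_id=3, d 1).
Iteration 2: join on id=3 -> kappa (id 3, parent_id=1, d 2).
Iteration 3: join on id=1 -> lam (id 1, parent_id=NULL, d 3).
Iteration 4: parent_id is NULL; no match; recursion stops.
SUM(d) = 0 + 1 + 2 + 3 = 6.

6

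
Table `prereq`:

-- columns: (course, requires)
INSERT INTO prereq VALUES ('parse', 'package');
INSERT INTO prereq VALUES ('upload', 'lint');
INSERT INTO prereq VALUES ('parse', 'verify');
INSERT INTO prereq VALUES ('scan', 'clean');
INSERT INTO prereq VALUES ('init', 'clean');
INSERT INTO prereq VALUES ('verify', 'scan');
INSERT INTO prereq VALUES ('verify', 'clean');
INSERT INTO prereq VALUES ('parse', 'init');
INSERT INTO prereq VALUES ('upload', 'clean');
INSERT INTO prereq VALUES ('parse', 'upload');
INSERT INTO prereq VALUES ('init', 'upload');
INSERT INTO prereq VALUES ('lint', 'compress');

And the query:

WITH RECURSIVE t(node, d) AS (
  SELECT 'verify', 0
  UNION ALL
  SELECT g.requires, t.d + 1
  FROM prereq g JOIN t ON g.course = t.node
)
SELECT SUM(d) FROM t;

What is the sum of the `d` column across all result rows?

Base: (verify, d=0).
Iteration 1: edges from {verify} -> (clean, d=1), (scan, d=1).
Iteration 2: edges from {clean,scan} -> (clean, d=2).
Iteration 3: no outgoing edges from {clean}; recursion stops.
SUM(d) = 0 + 1 + 1 + 2 = 4.

4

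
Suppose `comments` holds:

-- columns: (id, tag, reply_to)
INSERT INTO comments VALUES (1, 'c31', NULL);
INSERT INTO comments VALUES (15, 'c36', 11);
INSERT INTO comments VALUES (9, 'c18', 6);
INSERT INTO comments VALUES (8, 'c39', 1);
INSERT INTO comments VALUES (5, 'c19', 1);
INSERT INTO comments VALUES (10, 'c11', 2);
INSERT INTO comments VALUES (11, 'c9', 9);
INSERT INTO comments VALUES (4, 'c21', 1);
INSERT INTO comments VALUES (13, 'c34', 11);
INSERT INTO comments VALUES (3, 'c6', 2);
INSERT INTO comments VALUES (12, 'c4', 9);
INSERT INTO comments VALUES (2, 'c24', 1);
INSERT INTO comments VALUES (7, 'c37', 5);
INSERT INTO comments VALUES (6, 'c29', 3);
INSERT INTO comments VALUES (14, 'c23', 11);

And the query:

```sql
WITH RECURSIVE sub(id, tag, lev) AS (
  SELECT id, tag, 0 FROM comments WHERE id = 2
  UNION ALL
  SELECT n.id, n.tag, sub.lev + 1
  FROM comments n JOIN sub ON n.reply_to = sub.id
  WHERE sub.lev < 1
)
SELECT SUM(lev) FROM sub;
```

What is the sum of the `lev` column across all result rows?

2

Base: id=2 (c24) at lev 0.
Iteration 1: rows with reply_to in {2} -> c6 (id 3, lev 1), c11 (id 10, lev 1).
Iteration 2: lev < 1 fails for all current rows; recursion stops.
SUM(lev) = 0 + 1 + 1 = 2.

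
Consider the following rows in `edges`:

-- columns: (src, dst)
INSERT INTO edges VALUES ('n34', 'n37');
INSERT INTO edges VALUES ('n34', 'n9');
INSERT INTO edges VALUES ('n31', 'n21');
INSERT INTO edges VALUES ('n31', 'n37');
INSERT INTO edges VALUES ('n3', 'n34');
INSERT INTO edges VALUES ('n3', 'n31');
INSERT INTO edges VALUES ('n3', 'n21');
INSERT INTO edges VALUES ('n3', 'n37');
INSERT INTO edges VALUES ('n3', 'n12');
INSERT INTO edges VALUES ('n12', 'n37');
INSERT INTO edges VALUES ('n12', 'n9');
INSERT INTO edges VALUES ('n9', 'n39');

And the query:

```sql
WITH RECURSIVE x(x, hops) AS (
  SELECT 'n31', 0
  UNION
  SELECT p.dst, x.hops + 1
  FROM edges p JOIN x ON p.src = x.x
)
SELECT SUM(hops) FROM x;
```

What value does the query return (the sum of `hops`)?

2

Base: (n31, hops=0).
Iteration 1: edges from {n31} -> (n21, hops=1), (n37, hops=1).
Iteration 2: no outgoing edges from {n21,n37}; recursion stops.
SUM(hops) = 0 + 1 + 1 = 2.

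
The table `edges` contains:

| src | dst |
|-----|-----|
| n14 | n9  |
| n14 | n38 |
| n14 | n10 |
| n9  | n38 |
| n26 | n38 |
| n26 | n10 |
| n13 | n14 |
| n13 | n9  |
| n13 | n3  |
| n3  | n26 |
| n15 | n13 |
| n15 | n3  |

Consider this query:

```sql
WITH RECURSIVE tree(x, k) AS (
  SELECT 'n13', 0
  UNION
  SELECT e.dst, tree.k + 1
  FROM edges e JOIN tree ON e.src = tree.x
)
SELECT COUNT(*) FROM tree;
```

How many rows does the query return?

Base: (n13, k=0).
Iteration 1: edges from {n13} -> (n14, k=1), (n3, k=1), (n9, k=1).
Iteration 2: edges from {n14,n3,n9} -> (n10, k=2), (n26, k=2), (n38, k=2), (n9, k=2). [UNION drops 1 duplicate row(s)]
Iteration 3: edges from {n10,n26,n38,n9} -> (n10, k=3), (n38, k=3). [UNION drops 1 duplicate row(s)]
Iteration 4: no outgoing edges from {n10,n38}; recursion stops.
Total rows emitted: 10.

10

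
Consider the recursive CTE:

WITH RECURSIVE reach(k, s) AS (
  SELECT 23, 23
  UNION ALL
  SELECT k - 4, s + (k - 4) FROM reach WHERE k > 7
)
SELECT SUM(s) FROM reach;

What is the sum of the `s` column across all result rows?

265

Base: k=23, s=23.
Iteration 1: 23 > 7 holds -> k = 23 - 4 = 19, s = 23 + 19 = 42.
Iteration 2: 19 > 7 holds -> k = 19 - 4 = 15, s = 42 + 15 = 57.
Iteration 3: 15 > 7 holds -> k = 15 - 4 = 11, s = 57 + 11 = 68.
Iteration 4: 11 > 7 holds -> k = 11 - 4 = 7, s = 68 + 7 = 75.
Iteration 5: 7 > 7 fails; recursion stops.
SUM(s) = 23 + 42 + 57 + 68 + 75 = 265.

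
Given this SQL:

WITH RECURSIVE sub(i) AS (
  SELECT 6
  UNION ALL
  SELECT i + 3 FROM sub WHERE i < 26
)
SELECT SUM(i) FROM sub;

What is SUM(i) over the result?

132

Base: i=6.
Iteration 1: 6 < 26 holds -> i = 6 + 3 = 9.
Iteration 2: 9 < 26 holds -> i = 9 + 3 = 12.
Iteration 3: 12 < 26 holds -> i = 12 + 3 = 15.
Iteration 4: 15 < 26 holds -> i = 15 + 3 = 18.
Iteration 5: 18 < 26 holds -> i = 18 + 3 = 21.
Iteration 6: 21 < 26 holds -> i = 21 + 3 = 24.
Iteration 7: 24 < 26 holds -> i = 24 + 3 = 27.
Iteration 8: 27 < 26 fails; recursion stops.
SUM(i) = 6 + 9 + 12 + 15 + 18 + 21 + 24 + 27 = 132.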